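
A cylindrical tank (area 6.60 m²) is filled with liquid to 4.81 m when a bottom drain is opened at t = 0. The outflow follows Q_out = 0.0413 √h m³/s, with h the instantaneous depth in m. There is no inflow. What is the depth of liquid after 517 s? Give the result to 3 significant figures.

0.331 m

With no inflow, A dh/dt = −0.0413 √h.
∫ h^(−1/2) dh = −(0.0413/A) ∫ dt, giving 2√h = 2√h₀ − (0.0413/A) t.
√h = √4.81 − 0.0413·517/(2·6.60) = 2.1932 − 1.6176 = 0.57559.
h = 0.57559² = 0.33130 m.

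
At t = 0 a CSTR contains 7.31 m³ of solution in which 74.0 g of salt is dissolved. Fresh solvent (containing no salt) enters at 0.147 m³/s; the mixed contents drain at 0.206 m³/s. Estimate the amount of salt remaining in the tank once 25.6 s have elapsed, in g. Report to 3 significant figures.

33.0 g

Let m(t) be the amount of salt. Volume: V(t) = V₀ + (Q_in − Q_out) t = 7.31 − 0.059000 t; V(25.6) = 5.7996 m³.
No salt enters, so dm/dt = −Q_out · (m/V).
Separate: dm/m = −Q_out dt/V(t) ⇒ ln(m/m₀) = −(Q_out/(Q_in−Q_out)) ln(V/V₀).
m = m₀ (V₀/V)^(Q_out/(Q_in−Q_out)) = 74.0 × (7.31/5.7996)^(-3.4915) = 32.981 g.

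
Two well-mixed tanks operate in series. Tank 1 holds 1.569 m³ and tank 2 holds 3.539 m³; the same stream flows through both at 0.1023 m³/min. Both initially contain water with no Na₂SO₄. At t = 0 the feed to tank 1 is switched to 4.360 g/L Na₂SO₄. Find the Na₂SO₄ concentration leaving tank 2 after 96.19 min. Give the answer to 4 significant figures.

3.881 g/L

Each tank obeys Vᵢ dCᵢ/dt = Q(Cᵢ₋₁ − Cᵢ), so τᵢ = Vᵢ/Q.
τ₁ = 1.569/0.1023 = 15.3372 min; τ₂ = 3.539/0.1023 = 34.5943 min.
Solving the cascade with C₁(0)=C₂(0)=0 gives C₂(t) = C_in[1 − (τ₁ e^(−t/τ₁) − τ₂ e^(−t/τ₂))/(τ₁ − τ₂)].
At t = 96.19: e^(−t/τ₁) = 0.00188909, e^(−t/τ₂) = 0.0620067.
C₂ = 4.360·[1 − (15.3372·0.00188909 − 34.5943·0.0620067)/(-19.2571)] = 4.360·0.890113 = 3.88089 g/L.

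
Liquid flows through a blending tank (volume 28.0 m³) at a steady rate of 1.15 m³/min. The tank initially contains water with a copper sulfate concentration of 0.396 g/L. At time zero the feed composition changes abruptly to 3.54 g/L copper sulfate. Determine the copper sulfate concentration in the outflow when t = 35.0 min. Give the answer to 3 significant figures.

Unsteady species balance (constant V, well mixed): V dC/dt = Q(C_in − C).
So dC/dt = (C_in − C)/τ with τ = V/Q = 28.0/1.15 = 24.348 min.
C approaches C_in exponentially: C(t) = C_in + (C₀ − C_in) e^(−t/τ).
C(35.0) = 3.54 + (0.396 − 3.54)·e^(−35.0/24.348) = 3.54 + (-3.1440)·0.23752 = 2.7932 g/L.

2.79 g/L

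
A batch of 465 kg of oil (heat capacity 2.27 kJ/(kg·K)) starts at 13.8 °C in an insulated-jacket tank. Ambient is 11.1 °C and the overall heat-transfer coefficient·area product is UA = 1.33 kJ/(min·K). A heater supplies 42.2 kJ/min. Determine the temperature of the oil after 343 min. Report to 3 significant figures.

Lumped-capacitance energy balance: M c_p dT/dt = UA(T_amb − T) + Q̇.
dT/dt = (T_ss − T)/τ with T_ss = T_amb + Q̇/UA = 11.1 + 42.2/1.33 = 42.829 °C, τ = M c_p/UA = 465·2.27/1.33 = 793.65 min.
T approaches T_ss exponentially: T(t) = T_ss + (T₀ − T_ss) e^(−t/τ).
T(343) = 42.829 + (-29.029)·0.64909 = 23.987 °C.

24.0 °C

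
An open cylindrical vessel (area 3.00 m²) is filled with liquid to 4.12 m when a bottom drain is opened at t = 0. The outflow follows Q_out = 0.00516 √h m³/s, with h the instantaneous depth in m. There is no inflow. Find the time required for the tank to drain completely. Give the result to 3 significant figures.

2360 s

With no inflow, A dh/dt = −0.00516 √h.
This is separable: 2 d(√h)/dt = −0.00516/A, so √h = √h₀ − (0.00516/(2A)) t.
Tank is empty when √h = 0: t_empty = 2A√h₀/0.00516.
t_empty = 2·3.00·√4.12/0.00516 = 6.0000·2.0298/0.00516 = 2360.2 s.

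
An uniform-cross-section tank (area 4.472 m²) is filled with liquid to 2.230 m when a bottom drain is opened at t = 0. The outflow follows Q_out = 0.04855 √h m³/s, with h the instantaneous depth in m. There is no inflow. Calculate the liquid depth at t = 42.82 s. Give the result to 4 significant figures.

With no inflow, A dh/dt = −0.04855 √h.
This is separable: 2 d(√h)/dt = −0.04855/A, so √h = √h₀ − (0.04855/(2A)) t.
√h = √2.230 − 0.04855·42.82/(2·4.472) = 1.49332 − 0.232436 = 1.26088.
h = 1.26088² = 1.58982 m.

1.590 m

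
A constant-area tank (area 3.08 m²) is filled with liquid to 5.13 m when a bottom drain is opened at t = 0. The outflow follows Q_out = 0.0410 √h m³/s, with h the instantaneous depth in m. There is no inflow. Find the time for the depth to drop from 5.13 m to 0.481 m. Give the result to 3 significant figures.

With no inflow, A dh/dt = −0.0410 √h.
This is separable: 2 d(√h)/dt = −0.0410/A, so √h = √h₀ − (0.0410/(2A)) t.
t = 2A(√h₀ − √h)/0.0410 = 2·3.08·(√5.13 − √0.481)/0.0410
  = 6.1600 × (2.2650 − 0.69354) / 0.0410 = 236.09 s.

236 s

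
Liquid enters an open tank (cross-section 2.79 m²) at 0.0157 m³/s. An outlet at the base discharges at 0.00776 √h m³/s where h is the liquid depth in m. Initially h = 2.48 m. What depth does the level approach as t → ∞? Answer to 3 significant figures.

A dh/dt = Q_in − 0.00776 √h. Steady state requires inflow = outflow:
Q_in = 0.00776 √h_ss ⇒ √h_ss = 0.0157/0.00776 = 2.0232.
h_ss = 2.0232² = 4.0933 m. (Since h₀ = 2.48 m < h_ss, the level will rise toward this value.)

4.09 m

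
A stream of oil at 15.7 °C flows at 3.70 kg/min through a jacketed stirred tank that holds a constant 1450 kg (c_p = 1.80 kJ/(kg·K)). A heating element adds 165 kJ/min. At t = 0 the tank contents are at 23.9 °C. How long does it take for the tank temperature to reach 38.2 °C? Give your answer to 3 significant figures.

778 min

First-law balance (no shaft work): M c_p dT/dt = ṁ c_p (T_in − T) + 165.
τ = M/ṁ = 391.89 min; T_ss = T_in + Q̇/(ṁ c_p) = 40.475 °C.
T(t) = T_ss + (T₀ − T_ss) e^(−t/τ). Set T = 38.2:
e^(−t/τ) = (38.2 − 40.475)/(23.9 − 40.475) = 0.13724
t = −391.89 · ln(0.13724) = 778.30 min.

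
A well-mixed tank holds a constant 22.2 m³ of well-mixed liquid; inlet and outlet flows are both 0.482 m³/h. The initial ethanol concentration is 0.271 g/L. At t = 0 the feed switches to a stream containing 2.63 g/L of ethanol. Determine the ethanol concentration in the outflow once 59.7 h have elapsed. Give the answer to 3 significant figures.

Mass balance on the solute (V constant): V dC/dt = Q(C_in − C).
Time constant τ = V/Q = 22.2/0.482 = 46.058 h.
Integrating: C(t) = C_in + (C₀ − C_in) e^(−t/τ).
C(59.7) = 2.63 + (0.271 − 2.63)·e^(−59.7/46.058) = 2.63 + (-2.3590)·0.27357 = 1.9846 g/L.

1.98 g/L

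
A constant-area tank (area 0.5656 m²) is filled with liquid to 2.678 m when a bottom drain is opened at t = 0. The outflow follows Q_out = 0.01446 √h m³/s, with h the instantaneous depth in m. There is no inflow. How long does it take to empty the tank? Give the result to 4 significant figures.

A dh/dt = −Q_out = −0.01446 √h.
Separate and integrate: 2(√h − √h₀) = −(0.01446/A) t.
Set h = 0: 2√h₀ = (0.01446/A) t_empty ⇒ t_empty = 2A√h₀/0.01446.
t_empty = 2·0.5656·√2.678/0.01446 = 1.13120·1.63646/0.01446 = 128.020 s.

128.0 s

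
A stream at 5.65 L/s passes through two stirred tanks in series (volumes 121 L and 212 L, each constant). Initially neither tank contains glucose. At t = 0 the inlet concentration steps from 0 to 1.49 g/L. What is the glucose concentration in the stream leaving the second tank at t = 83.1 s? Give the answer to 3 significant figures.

Species balance on tank i: dCᵢ/dt = (Cᵢ₋₁ − Cᵢ)/τᵢ with τᵢ = Vᵢ/Q.
τ₁ = 121/5.65 = 21.416 s; τ₂ = 212/5.65 = 37.522 s.
Tank 1: C₁ = C_in(1 − e^(−t/τ₁)). Tank 2 (τ₁ ≠ τ₂): C₂ = C_in[1 − (τ₁ e^(−t/τ₁) − τ₂ e^(−t/τ₂))/(τ₁ − τ₂)].
At t = 83.1: e^(−t/τ₁) = 0.020645, e^(−t/τ₂) = 0.10919.
C₂ = 1.49·[1 − (21.416·0.020645 − 37.522·0.10919)/(-16.106)] = 1.49·0.77308 = 1.1519 g/L.

1.15 g/L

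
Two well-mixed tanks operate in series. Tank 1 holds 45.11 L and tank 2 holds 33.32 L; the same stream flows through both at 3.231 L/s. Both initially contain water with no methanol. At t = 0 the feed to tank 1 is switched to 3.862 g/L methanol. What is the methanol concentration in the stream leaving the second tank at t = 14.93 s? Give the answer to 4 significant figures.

1.356 g/L

Time constants: τᵢ = Vᵢ/Q for each well-mixed tank.
τ₁ = 45.11/3.231 = 13.9616 s; τ₂ = 33.32/3.231 = 10.3126 s.
Tank 1: C₁ = C_in(1 − e^(−t/τ₁)). Tank 2 (τ₁ ≠ τ₂): C₂ = C_in[1 − (τ₁ e^(−t/τ₁) − τ₂ e^(−t/τ₂))/(τ₁ − τ₂)].
At t = 14.93: e^(−t/τ₁) = 0.343228, e^(−t/τ₂) = 0.235100.
C₂ = 3.862·[1 − (13.9616·0.343228 − 10.3126·0.235100)/(3.64903)] = 3.862·0.351189 = 1.35629 g/L.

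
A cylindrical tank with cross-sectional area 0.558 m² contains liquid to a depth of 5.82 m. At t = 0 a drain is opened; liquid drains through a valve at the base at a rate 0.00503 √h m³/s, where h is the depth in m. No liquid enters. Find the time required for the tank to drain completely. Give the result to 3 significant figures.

535 s

With no inflow, A dh/dt = −0.00503 √h.
This is separable: 2 d(√h)/dt = −0.00503/A, so √h = √h₀ − (0.00503/(2A)) t.
Set h = 0: 2√h₀ = (0.00503/A) t_empty ⇒ t_empty = 2A√h₀/0.00503.
t_empty = 2·0.558·√5.82/0.00503 = 1.1160·2.4125/0.00503 = 535.25 s.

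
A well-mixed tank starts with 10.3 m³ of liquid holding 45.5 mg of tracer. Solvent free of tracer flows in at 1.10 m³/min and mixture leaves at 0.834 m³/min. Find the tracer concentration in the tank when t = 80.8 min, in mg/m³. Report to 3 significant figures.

Let m(t) be the amount of tracer. Volume: V(t) = V₀ + (Q_in − Q_out) t = 10.3 + 0.26600 t; V(80.8) = 31.793 m³.
Solute balance: dm/dt = 0 − Q_out C = −Q_out m/V(t).
dm/m = −Q_out dt/(V₀ + 0.26600 t); integrating gives ln(m/m₀) = −(Q_out/(Q_in−Q_out)) ln(V/V₀).
m = m₀ (V₀/V)^(Q_out/(Q_in−Q_out)) = 45.5 × (10.3/31.793)^(3.1353) = 1.3283 mg.
C = m/V = 1.3283/31.793 = 0.041779 mg/m³.

0.0418 mg/m³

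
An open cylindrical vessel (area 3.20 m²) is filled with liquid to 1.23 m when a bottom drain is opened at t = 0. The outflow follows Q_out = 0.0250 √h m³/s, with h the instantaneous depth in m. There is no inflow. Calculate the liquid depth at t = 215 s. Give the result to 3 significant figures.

0.0725 m

A dh/dt = −Q_out = −0.0250 √h.
Separate and integrate: 2(√h − √h₀) = −(0.0250/A) t.
√h = √1.23 − 0.0250·215/(2·3.20) = 1.1091 − 0.83984 = 0.26921.
h = 0.26921² = 0.072474 m.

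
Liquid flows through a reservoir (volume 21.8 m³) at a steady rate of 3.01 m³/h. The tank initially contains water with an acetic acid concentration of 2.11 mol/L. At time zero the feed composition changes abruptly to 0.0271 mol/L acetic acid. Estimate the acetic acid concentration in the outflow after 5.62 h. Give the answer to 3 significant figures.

0.986 mol/L

Species balance on the tank: V dC/dt = Q(C_in − C).
So dC/dt = (C_in − C)/τ with τ = V/Q = 21.8/3.01 = 7.2425 h.
C approaches C_in exponentially: C(t) = C_in + (C₀ − C_in) e^(−t/τ).
C(5.62) = 0.0271 + (2.11 − 0.0271)·e^(−5.62/7.2425) = 0.0271 + (2.0829)·0.46026 = 0.98577 mol/L.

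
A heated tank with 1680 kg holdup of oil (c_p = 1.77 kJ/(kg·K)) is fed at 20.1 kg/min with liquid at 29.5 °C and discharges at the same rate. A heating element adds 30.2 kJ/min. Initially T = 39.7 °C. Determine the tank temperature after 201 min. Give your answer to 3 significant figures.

M c_p dT/dt = ṁ c_p (T_in − T) + Q̇.
Rearrange: dT/dt = (T_ss − T)/τ with τ = M/ṁ = 83.582 min and T_ss = T_in + Q̇/(ṁ c_p) = 30.349 °C.
Solution: T(t) = T_ss + (T₀ − T_ss) e^(−t/τ).
T(201) = 30.349 + (9.3511)·e^(−201/83.582) = 30.349 + (9.3511)·0.090282 = 31.193 °C.

31.2 °C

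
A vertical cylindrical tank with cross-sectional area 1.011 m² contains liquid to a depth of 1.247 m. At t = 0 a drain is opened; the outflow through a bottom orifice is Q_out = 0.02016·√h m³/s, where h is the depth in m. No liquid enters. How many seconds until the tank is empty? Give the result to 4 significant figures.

112.0 s

A dh/dt = −Q_out = −0.02016 √h.
∫ h^(−1/2) dh = −(0.02016/A) ∫ dt, giving 2√h = 2√h₀ − (0.02016/A) t.
Set h = 0: 2√h₀ = (0.02016/A) t_empty ⇒ t_empty = 2A√h₀/0.02016.
t_empty = 2·1.011·√1.247/0.02016 = 2.02200·1.11669/0.02016 = 112.002 s.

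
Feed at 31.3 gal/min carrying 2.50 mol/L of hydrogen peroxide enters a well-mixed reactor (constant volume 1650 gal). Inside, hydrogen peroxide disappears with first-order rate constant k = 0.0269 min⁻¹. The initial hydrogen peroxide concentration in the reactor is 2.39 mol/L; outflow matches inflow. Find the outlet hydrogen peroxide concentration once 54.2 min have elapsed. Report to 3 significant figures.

1.15 mol/L

V dC/dt = Q(C_in − C) − k V C.
This is linear with rate a = Q/V + k = 0.045870 min⁻¹.
C_ss = Q C_in/(Q + kV) = 1.0339 mol/L; C(t) = C_ss + (C₀ − C_ss) e^(−a t).
C(54.2) = 1.0339 + (1.3561)·e^(−0.045870·54.2) = 1.0339 + (1.3561)·0.083231 = 1.1468 mol/L.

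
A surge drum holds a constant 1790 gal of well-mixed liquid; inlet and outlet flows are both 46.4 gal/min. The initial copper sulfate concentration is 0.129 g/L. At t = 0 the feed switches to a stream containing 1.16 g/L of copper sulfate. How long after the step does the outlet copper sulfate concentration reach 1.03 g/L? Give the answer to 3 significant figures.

79.9 min

Species balance: V dC/dt = Q(C_in − C) ⇒ τ = V/Q = 38.578 min.
C(t) = C_in + (C₀ − C_in) e^(−t/τ). Set C = 1.03 and solve for t:
e^(−t/τ) = (C − C_in)/(C₀ − C_in) = (1.03 − 1.16)/(0.129 − 1.16) = 0.12609
t = −τ ln(…) = 38.578 × 2.0708 = 79.885 min.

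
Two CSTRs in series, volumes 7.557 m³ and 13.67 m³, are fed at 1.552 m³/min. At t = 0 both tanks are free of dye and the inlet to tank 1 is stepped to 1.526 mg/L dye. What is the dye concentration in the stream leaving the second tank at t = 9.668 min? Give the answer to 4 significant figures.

Time constants: τᵢ = Vᵢ/Q for each well-mixed tank.
τ₁ = 7.557/1.552 = 4.86920 min; τ₂ = 13.67/1.552 = 8.80799 min.
Solving the cascade with C₁(0)=C₂(0)=0 gives C₂(t) = C_in[1 − (τ₁ e^(−t/τ₁) − τ₂ e^(−t/τ₂))/(τ₁ − τ₂)].
At t = 9.668: e^(−t/τ₁) = 0.137306, e^(−t/τ₂) = 0.333658.
C₂ = 1.526·[1 − (4.86920·0.137306 − 8.80799·0.333658)/(-3.93879)] = 1.526·0.423609 = 0.646428 mg/L.

0.6464 mg/L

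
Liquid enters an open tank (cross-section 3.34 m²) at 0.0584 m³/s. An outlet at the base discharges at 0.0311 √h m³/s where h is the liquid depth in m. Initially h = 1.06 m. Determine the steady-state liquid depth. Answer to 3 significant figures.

A dh/dt = Q_in − 0.0311 √h. Steady state requires inflow = outflow:
Q_in = 0.0311 √h_ss ⇒ √h_ss = 0.0584/0.0311 = 1.8778.
h_ss = 1.8778² = 3.5262 m. (Since h₀ = 1.06 m < h_ss, the level will rise toward this value.)

3.53 m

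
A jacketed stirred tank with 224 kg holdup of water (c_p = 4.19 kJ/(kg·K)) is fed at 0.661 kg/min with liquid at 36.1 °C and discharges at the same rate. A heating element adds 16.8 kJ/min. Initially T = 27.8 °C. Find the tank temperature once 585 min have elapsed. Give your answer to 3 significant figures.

39.6 °C

Energy balance: M c_p dT/dt = ṁ c_p (T_in − T) + 16.8.
τ = M/ṁ = 338.88 min; T_ss = T_in + Q̇/(ṁ c_p) = 36.1 + 16.8/(0.661·4.19) = 42.166 °C.
Integrating: T(t) = T_ss + (T₀ − T_ss) e^(−t/τ).
T(585) = 42.166 + (-14.366)·e^(−585/338.88) = 42.166 + (-14.366)·0.17795 = 39.610 °C.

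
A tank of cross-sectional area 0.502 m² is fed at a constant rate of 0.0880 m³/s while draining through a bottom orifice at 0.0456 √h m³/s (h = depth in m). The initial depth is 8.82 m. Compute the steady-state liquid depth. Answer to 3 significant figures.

Level balance: A dh/dt = 0.0880 − 0.0456 √h. Setting dh/dt = 0:
Q_in = 0.0456 √h_ss ⇒ √h_ss = 0.0880/0.0456 = 1.9298.
h_ss = 1.9298² = 3.7242 m. (Since h₀ = 8.82 m > h_ss, the level will fall toward this value.)

3.72 m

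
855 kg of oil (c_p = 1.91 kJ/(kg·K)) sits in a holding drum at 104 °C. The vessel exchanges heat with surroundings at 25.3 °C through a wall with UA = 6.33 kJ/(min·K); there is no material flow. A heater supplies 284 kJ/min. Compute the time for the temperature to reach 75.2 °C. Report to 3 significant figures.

M c_p dT/dt = −UA(T − T_amb) + Q̇.
τ = M c_p/UA = 257.99 min; T_ss = T_amb + Q̇/UA = 25.3 + 284/6.33 = 70.166 °C.
T(t) = T_ss + (T₀ − T_ss)e^(−t/τ); set T = 75.2:
t = −τ ln[(T − T_ss)/(T₀ − T_ss)] = −257.99 · ln(0.14879) = 491.52 min.

492 min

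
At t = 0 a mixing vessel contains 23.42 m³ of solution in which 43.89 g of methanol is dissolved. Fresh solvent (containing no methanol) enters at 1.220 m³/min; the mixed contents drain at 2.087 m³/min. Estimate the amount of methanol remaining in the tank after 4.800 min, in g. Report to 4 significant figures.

27.41 g

Let m(t) be the amount of methanol. Volume: V(t) = V₀ + (Q_in − Q_out) t = 23.42 − 0.867000 t; V(4.800) = 19.2584 m³.
No methanol enters, so dm/dt = −Q_out · (m/V).
Separate: dm/m = −Q_out dt/V(t) ⇒ ln(m/m₀) = −(Q_out/(Q_in−Q_out)) ln(V/V₀).
m = m₀ (V₀/V)^(Q_out/(Q_in−Q_out)) = 43.89 × (23.42/19.2584)^(-2.40715) = 27.4055 g.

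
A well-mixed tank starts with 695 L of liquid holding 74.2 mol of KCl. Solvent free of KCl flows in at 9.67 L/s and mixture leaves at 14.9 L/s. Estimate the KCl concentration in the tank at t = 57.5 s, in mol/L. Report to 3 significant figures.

Total volume: dV/dt = Q_in − Q_out = -5.2300 L/s, so V(t) = 695 − 5.2300 t and V(57.5) = 394.27 L.
Species balance (pure solvent in): dm/dt = −Q_out · m/V(t).
Separate: dm/m = −Q_out dt/V(t) ⇒ ln(m/m₀) = −(Q_out/(Q_in−Q_out)) ln(V/V₀).
m = m₀ (V₀/V)^(Q_out/(Q_in−Q_out)) = 74.2 × (695/394.27)^(-2.8489) = 14.758 mol.
C = m/V = 14.758/394.27 = 0.037431 mol/L.

0.0374 mol/L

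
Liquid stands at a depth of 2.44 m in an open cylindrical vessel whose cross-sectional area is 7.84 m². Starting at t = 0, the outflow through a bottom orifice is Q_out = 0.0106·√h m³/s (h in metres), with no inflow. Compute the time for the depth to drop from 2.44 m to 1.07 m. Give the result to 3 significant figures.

781 s

Mass balance (ρ constant): A dh/dt = −0.0106 √h.
∫ h^(−1/2) dh = −(0.0106/A) ∫ dt, giving 2√h = 2√h₀ − (0.0106/A) t.
t = 2A(√h₀ − √h)/0.0106 = 2·7.84·(√2.44 − √1.07)/0.0106
  = 15.680 × (1.5620 − 1.0344) / 0.0106 = 780.51 s.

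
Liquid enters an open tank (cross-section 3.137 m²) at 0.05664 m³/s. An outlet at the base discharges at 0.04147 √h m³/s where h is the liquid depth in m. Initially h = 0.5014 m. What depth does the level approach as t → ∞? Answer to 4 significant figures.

1.865 m

Mass balance (ρ constant): A dh/dt = Q_in − 0.04147 √h. At steady state dh/dt = 0:
Q_in = 0.04147 √h_ss ⇒ √h_ss = 0.05664/0.04147 = 1.36581.
h_ss = 1.36581² = 1.86543 m. (Since h₀ = 0.5014 m < h_ss, the level will rise toward this value.)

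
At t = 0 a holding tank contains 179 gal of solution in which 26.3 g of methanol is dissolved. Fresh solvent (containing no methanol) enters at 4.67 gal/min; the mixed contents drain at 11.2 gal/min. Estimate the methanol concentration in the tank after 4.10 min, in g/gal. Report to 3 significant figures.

0.131 g/gal

Total volume: dV/dt = Q_in − Q_out = -6.5300 gal/min, so V(t) = 179 − 6.5300 t and V(4.10) = 152.23 gal.
Solute balance: dm/dt = 0 − Q_out C = −Q_out m/V(t).
Separate: dm/m = −Q_out dt/V(t) ⇒ ln(m/m₀) = −(Q_out/(Q_in−Q_out)) ln(V/V₀).
m = m₀ (V₀/V)^(Q_out/(Q_in−Q_out)) = 26.3 × (179/152.23)^(-1.7152) = 19.919 g.
C = m/V = 19.919/152.23 = 0.13085 g/gal.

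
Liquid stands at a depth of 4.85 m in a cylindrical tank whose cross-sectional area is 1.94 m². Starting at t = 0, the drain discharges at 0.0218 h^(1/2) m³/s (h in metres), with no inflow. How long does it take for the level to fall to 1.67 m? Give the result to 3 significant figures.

162 s

A dh/dt = −Q_out = −0.0218 √h.
This is separable: 2 d(√h)/dt = −0.0218/A, so √h = √h₀ − (0.0218/(2A)) t.
t = 2A(√h₀ − √h)/0.0218 = 2·1.94·(√4.85 − √1.67)/0.0218
  = 3.8800 × (2.2023 − 1.2923) / 0.0218 = 161.96 s.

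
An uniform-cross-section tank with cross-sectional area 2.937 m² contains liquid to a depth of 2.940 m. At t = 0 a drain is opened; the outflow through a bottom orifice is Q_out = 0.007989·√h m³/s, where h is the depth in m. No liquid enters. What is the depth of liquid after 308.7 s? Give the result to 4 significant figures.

A dh/dt = −Q_out = −0.007989 √h.
Separate and integrate: 2(√h − √h₀) = −(0.007989/A) t.
√h = √2.940 − 0.007989·308.7/(2·2.937) = 1.71464 − 0.419851 = 1.29479.
h = 1.29479² = 1.67649 m.

1.676 m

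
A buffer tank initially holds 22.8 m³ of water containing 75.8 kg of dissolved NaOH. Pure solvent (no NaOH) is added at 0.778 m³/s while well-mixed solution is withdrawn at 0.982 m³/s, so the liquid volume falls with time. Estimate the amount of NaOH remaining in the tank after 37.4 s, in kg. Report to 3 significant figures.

10.7 kg

Let m(t) be the amount of NaOH. Volume: V(t) = V₀ + (Q_in − Q_out) t = 22.8 − 0.20400 t; V(37.4) = 15.170 m³.
Species balance (pure solvent in): dm/dt = −Q_out · m/V(t).
Separate: dm/m = −Q_out dt/V(t) ⇒ ln(m/m₀) = −(Q_out/(Q_in−Q_out)) ln(V/V₀).
m = m₀ (V₀/V)^(Q_out/(Q_in−Q_out)) = 75.8 × (22.8/15.170)^(-4.8137) = 10.664 kg.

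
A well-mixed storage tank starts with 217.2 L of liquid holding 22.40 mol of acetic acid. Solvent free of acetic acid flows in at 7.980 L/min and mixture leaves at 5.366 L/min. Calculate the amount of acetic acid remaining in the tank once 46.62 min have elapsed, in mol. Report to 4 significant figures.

8.978 mol

Let m(t) be the amount of acetic acid. Volume: V(t) = V₀ + (Q_in − Q_out) t = 217.2 + 2.61400 t; V(46.62) = 339.065 L.
Species balance (pure solvent in): dm/dt = −Q_out · m/V(t).
dm/m = −Q_out dt/(V₀ + 2.61400 t); integrating gives ln(m/m₀) = −(Q_out/(Q_in−Q_out)) ln(V/V₀).
m = m₀ (V₀/V)^(Q_out/(Q_in−Q_out)) = 22.40 × (217.2/339.065)^(2.05279) = 8.97824 mol.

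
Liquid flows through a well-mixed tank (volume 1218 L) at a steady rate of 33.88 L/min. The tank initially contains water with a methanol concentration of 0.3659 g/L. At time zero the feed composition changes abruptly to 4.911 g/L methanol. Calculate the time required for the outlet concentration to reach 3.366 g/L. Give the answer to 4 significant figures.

Species balance: V dC/dt = Q(C_in − C) ⇒ τ = V/Q = 35.9504 min.
C(t) = C_in + (C₀ − C_in) e^(−t/τ). Set C = 3.366 and solve for t:
e^(−t/τ) = (C − C_in)/(C₀ − C_in) = (3.366 − 4.911)/(0.3659 − 4.911) = 0.339927
t = −τ ln(…) = 35.9504 × 1.07903 = 38.7914 min.

38.79 min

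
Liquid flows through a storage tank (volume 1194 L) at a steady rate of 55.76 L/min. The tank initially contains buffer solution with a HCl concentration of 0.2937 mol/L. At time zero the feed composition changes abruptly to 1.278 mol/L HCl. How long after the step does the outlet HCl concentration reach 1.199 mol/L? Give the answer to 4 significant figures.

Species balance: V dC/dt = Q(C_in − C) ⇒ τ = V/Q = 21.4132 min.
C(t) = C_in + (C₀ − C_in) e^(−t/τ). Set C = 1.199 and solve for t:
e^(−t/τ) = (C − C_in)/(C₀ − C_in) = (1.199 − 1.278)/(0.2937 − 1.278) = 0.0802601
t = −τ ln(…) = 21.4132 × 2.52248 = 54.0144 min.

54.01 min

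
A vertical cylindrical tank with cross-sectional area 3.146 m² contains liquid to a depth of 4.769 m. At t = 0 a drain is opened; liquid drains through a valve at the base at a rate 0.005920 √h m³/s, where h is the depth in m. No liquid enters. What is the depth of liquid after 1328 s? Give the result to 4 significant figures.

0.8730 m

A dh/dt = −Q_out = −0.005920 √h.
∫ h^(−1/2) dh = −(0.005920/A) ∫ dt, giving 2√h = 2√h₀ − (0.005920/A) t.
√h = √4.769 − 0.005920·1328/(2·3.146) = 2.18380 − 1.24949 = 0.934319.
h = 0.934319² = 0.872952 m.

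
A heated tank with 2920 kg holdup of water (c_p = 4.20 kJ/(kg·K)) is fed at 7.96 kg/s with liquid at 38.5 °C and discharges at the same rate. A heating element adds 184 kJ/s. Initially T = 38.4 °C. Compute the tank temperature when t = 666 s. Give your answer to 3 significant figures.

43.1 °C

Unsteady energy balance on the tank contents: M c_p dT/dt = ṁ c_p (T_in − T) + 184.
Rearrange: dT/dt = (T_ss − T)/τ with τ = M/ṁ = 366.83 s and T_ss = T_in + Q̇/(ṁ c_p) = 44.004 °C.
T approaches T_ss exponentially: T(t) = T_ss + (T₀ − T_ss) e^(−t/τ).
T(666) = 44.004 + (-5.6037)·e^(−666/366.83) = 44.004 + (-5.6037)·0.16275 = 43.092 °C.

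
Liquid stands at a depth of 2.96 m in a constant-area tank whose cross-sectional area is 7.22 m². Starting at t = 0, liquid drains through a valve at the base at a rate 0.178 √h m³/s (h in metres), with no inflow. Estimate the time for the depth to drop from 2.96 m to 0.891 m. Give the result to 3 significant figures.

Mass balance (ρ constant): A dh/dt = −0.178 √h.
∫ h^(−1/2) dh = −(0.178/A) ∫ dt, giving 2√h = 2√h₀ − (0.178/A) t.
t = 2A(√h₀ − √h)/0.178 = 2·7.22·(√2.96 − √0.891)/0.178
  = 14.440 × (1.7205 − 0.94393) / 0.178 = 62.995 s.

63.0 s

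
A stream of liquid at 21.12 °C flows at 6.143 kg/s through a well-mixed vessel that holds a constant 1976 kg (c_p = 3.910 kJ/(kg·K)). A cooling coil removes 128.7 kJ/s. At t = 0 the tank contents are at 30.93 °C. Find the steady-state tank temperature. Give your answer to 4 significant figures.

M c_p dT/dt = ṁ c_p (T_in − T) − Q̇.
At steady state dT/dt = 0 ⇒ T_ss = T_in − Q̇/(ṁ c_p) = 21.12 − 128.7/(6.143·3.910) = 15.7618 °C.

15.76 °C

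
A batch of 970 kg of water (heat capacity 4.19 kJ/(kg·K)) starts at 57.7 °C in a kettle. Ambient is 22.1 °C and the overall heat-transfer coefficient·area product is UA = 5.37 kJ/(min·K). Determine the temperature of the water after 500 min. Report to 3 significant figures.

40.5 °C

M c_p dT/dt = −UA(T − T_amb).
dT/dt = (T_ss − T)/τ with T_ss = T_amb = 22.100 °C, τ = M c_p/UA = 970·4.19/5.37 = 756.85 min.
T approaches T_ss exponentially: T(t) = T_ss + (T₀ − T_ss) e^(−t/τ).
T(500) = 22.100 + (35.600)·0.51653 = 40.488 °C.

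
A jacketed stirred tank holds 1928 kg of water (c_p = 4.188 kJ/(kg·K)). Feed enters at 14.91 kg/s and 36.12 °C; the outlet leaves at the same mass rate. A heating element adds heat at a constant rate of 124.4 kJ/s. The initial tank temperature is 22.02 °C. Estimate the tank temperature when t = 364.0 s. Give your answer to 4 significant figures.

37.15 °C

Heat balance on the well-mixed liquid: M c_p dT/dt = ṁ c_p (T_in − T) + 124.4.
Rearrange: dT/dt = (T_ss − T)/τ with τ = M/ṁ = 129.309 s and T_ss = T_in + Q̇/(ṁ c_p) = 38.1122 °C.
Integrating: T(t) = T_ss + (T₀ − T_ss) e^(−t/τ).
T(364.0) = 38.1122 + (-16.0922)·e^(−364.0/129.309) = 38.1122 + (-16.0922)·0.0599072 = 37.1482 °C.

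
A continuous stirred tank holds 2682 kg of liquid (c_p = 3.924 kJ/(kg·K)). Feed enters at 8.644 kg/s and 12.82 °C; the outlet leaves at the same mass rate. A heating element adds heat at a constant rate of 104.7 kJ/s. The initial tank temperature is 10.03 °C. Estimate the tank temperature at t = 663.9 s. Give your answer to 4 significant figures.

15.22 °C

Unsteady energy balance on the tank contents: M c_p dT/dt = ṁ c_p (T_in − T) + 104.7.
τ = M/ṁ = 310.273 s; T_ss = T_in + Q̇/(ṁ c_p) = 12.82 + 104.7/(8.644·3.924) = 15.9068 °C.
Solution: T(t) = T_ss + (T₀ − T_ss) e^(−t/τ).
T(663.9) = 15.9068 + (-5.87676)·e^(−663.9/310.273) = 15.9068 + (-5.87676)·0.117687 = 15.2151 °C.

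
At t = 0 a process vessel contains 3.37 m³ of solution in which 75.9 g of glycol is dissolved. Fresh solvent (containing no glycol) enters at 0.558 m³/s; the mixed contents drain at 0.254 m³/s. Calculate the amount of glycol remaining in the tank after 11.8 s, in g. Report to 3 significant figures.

41.4 g

Let m(t) be the amount of glycol. Volume: V(t) = V₀ + (Q_in − Q_out) t = 3.37 + 0.30400 t; V(11.8) = 6.9572 m³.
No glycol enters, so dm/dt = −Q_out · (m/V).
Separate: dm/m = −Q_out dt/V(t) ⇒ ln(m/m₀) = −(Q_out/(Q_in−Q_out)) ln(V/V₀).
m = m₀ (V₀/V)^(Q_out/(Q_in−Q_out)) = 75.9 × (3.37/6.9572)^(0.83553) = 41.420 g.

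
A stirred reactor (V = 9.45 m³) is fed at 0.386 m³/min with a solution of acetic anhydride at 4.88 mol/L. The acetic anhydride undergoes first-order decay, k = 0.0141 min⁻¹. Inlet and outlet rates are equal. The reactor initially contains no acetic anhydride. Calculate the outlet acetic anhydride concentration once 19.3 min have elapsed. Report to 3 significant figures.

2.37 mol/L

Species balance: V dC/dt = Q C_in − Q C − k V C.
dC/dt = (Q/V) C_in − (Q/V + k) C; effective rate a = Q/V + k = 0.040847 + 0.0141 = 0.054947 min⁻¹.
C_ss = Q C_in/(Q + kV) = 3.6277 mol/L; C(t) = C_ss + (C₀ − C_ss) e^(−a t).
C(19.3) = 3.6277 + (-3.6277)·e^(−0.054947·19.3) = 3.6277 + (-3.6277)·0.34629 = 2.3715 mol/L.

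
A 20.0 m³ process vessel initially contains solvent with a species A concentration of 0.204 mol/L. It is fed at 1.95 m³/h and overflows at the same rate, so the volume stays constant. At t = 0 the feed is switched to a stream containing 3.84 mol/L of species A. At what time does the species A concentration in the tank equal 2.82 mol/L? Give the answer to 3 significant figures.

13.0 h

Unsteady species balance (constant V, well mixed): V dC/dt = Q(C_in − C), so τ = V/Q = 10.256 h.
C(t) = C_in + (C₀ − C_in) e^(−t/τ). Set C = 2.82 and solve for t:
e^(−t/τ) = (C − C_in)/(C₀ − C_in) = (2.82 − 3.84)/(0.204 − 3.84) = 0.28053
t = −τ ln(…) = 10.256 × 1.2711 = 13.037 h.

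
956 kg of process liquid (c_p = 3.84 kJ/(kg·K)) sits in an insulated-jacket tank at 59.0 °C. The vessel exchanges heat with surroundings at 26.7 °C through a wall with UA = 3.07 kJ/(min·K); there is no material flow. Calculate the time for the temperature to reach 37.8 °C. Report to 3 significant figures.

1280 min

M c_p dT/dt = −UA(T − T_amb).
τ = M c_p/UA = 1195.8 min; T_ss = T_amb = 26.700 °C.
T(t) = T_ss + (T₀ − T_ss)e^(−t/τ); set T = 37.8:
t = −τ ln[(T − T_ss)/(T₀ − T_ss)] = −1195.8 · ln(0.34365) = 1277.2 min.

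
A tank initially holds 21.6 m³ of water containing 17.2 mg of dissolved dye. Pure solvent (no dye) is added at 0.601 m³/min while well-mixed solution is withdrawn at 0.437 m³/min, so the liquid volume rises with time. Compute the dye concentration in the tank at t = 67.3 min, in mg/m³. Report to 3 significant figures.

0.175 mg/m³

Total volume: dV/dt = Q_in − Q_out = 0.16400 m³/min, so V(t) = 21.6 + 0.16400 t and V(67.3) = 32.637 m³.
No dye enters, so dm/dt = −Q_out · (m/V).
Separate: dm/m = −Q_out dt/V(t) ⇒ ln(m/m₀) = −(Q_out/(Q_in−Q_out)) ln(V/V₀).
m = m₀ (V₀/V)^(Q_out/(Q_in−Q_out)) = 17.2 × (21.6/32.637)^(2.6646) = 5.7262 mg.
C = m/V = 5.7262/32.637 = 0.17545 mg/m³.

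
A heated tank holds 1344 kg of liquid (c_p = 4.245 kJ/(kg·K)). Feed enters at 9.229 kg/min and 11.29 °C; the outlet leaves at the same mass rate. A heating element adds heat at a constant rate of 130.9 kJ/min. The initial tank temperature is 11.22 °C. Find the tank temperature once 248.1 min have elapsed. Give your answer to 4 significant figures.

First-law balance (no shaft work): M c_p dT/dt = ṁ c_p (T_in − T) + 130.9.
τ = M/ṁ = 145.628 min; T_ss = T_in + Q̇/(ṁ c_p) = 11.29 + 130.9/(9.229·4.245) = 14.6312 °C.
This is linear first-order; T(t) = T_ss + (T₀ − T_ss) e^(−t/τ).
T(248.1) = 14.6312 + (-3.41124)·e^(−248.1/145.628) = 14.6312 + (-3.41124)·0.182017 = 14.0103 °C.

14.01 °C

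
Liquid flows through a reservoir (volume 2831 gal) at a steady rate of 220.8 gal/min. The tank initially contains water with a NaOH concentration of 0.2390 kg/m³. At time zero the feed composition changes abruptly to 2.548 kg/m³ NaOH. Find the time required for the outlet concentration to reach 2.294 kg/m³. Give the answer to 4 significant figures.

28.30 min

Species balance: V dC/dt = Q(C_in − C) ⇒ τ = V/Q = 12.8216 min.
C(t) = C_in + (C₀ − C_in) e^(−t/τ). Set C = 2.294 and solve for t:
e^(−t/τ) = (C − C_in)/(C₀ − C_in) = (2.294 − 2.548)/(0.2390 − 2.548) = 0.110004
t = −τ ln(…) = 12.8216 × 2.20724 = 28.3002 min.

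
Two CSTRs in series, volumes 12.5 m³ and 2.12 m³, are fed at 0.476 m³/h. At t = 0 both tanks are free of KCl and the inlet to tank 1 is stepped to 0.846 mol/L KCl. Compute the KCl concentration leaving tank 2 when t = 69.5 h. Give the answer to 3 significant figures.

Each tank obeys Vᵢ dCᵢ/dt = Q(Cᵢ₋₁ − Cᵢ), so τᵢ = Vᵢ/Q.
τ₁ = 12.5/0.476 = 26.261 h; τ₂ = 2.12/0.476 = 4.4538 h.
Solving the cascade with C₁(0)=C₂(0)=0 gives C₂(t) = C_in[1 − (τ₁ e^(−t/τ₁) − τ₂ e^(−t/τ₂))/(τ₁ − τ₂)].
At t = 69.5: e^(−t/τ₁) = 0.070895, e^(−t/τ₂) = 1.6709e-07.
C₂ = 0.846·[1 − (26.261·0.070895 − 4.4538·1.6709e-07)/(21.807)] = 0.846·0.91463 = 0.77377 mol/L.

0.774 mol/L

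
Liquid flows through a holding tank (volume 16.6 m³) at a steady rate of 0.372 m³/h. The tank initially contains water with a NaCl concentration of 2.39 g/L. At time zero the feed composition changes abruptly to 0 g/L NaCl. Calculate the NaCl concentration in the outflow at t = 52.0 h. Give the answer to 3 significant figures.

Unsteady species balance (constant V, well mixed): V dC/dt = Q(C_in − C).
Rewrite as dC/dt + C/τ = C_in/τ, τ = V/Q = 44.624 h.
Solution: C(t) = C_in + (C₀ − C_in) e^(−t/τ).
C(52.0) = 0 + (2.39 − 0)·e^(−52.0/44.624) = 0 + (2.3900)·0.31183 = 0.74527 g/L.

0.745 g/L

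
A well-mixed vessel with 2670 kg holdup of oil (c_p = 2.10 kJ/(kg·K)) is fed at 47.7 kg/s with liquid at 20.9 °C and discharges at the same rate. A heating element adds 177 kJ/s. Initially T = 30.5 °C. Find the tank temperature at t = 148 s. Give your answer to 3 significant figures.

23.2 °C

M c_p dT/dt = ṁ c_p (T_in − T) + Q̇.
τ = M/ṁ = 55.975 s; T_ss = T_in + Q̇/(ṁ c_p) = 20.9 + 177/(47.7·2.10) = 22.667 °C.
Solution: T(t) = T_ss + (T₀ − T_ss) e^(−t/τ).
T(148) = 22.667 + (7.8330)·e^(−148/55.975) = 22.667 + (7.8330)·0.071073 = 23.224 °C.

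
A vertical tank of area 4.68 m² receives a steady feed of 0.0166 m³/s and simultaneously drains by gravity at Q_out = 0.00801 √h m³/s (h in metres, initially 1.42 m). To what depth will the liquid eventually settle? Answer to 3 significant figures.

Level balance: A dh/dt = 0.0166 − 0.00801 √h. Setting dh/dt = 0:
Q_in = 0.00801 √h_ss ⇒ √h_ss = 0.0166/0.00801 = 2.0724.
h_ss = 2.0724² = 4.2949 m. (Since h₀ = 1.42 m < h_ss, the level will rise toward this value.)

4.29 m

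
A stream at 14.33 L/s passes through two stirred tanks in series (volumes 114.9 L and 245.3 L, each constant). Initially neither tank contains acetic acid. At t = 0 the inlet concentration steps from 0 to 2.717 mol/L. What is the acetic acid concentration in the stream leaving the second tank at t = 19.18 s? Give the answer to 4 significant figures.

Each tank obeys Vᵢ dCᵢ/dt = Q(Cᵢ₋₁ − Cᵢ), so τᵢ = Vᵢ/Q.
τ₁ = 114.9/14.33 = 8.01814 s; τ₂ = 245.3/14.33 = 17.1179 s.
Solving the cascade with C₁(0)=C₂(0)=0 gives C₂(t) = C_in[1 − (τ₁ e^(−t/τ₁) − τ₂ e^(−t/τ₂))/(τ₁ − τ₂)].
At t = 19.18: e^(−t/τ₁) = 0.0914398, e^(−t/τ₂) = 0.326129.
C₂ = 2.717·[1 − (8.01814·0.0914398 − 17.1179·0.326129)/(-9.09979)] = 2.717·0.467078 = 1.26905 mol/L.

1.269 mol/L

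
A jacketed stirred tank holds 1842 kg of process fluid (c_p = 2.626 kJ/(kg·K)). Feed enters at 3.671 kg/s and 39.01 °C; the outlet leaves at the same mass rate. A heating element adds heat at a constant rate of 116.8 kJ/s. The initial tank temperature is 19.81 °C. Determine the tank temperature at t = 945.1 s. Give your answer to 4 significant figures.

M c_p dT/dt = ṁ c_p (T_in − T) + Q̇.
Rearrange: dT/dt = (T_ss − T)/τ with τ = M/ṁ = 501.771 s and T_ss = T_in + Q̇/(ṁ c_p) = 51.1261 °C.
This is linear first-order; T(t) = T_ss + (T₀ − T_ss) e^(−t/τ).
T(945.1) = 51.1261 + (-31.3161)·e^(−945.1/501.771) = 51.1261 + (-31.3161)·0.152052 = 46.3644 °C.

46.36 °C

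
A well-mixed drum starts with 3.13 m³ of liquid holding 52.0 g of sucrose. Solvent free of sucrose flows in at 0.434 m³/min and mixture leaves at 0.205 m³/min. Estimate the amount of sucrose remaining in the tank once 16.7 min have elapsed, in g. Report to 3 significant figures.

Total volume: dV/dt = Q_in − Q_out = 0.22900 m³/min, so V(t) = 3.13 + 0.22900 t and V(16.7) = 6.9543 m³.
No sucrose enters, so dm/dt = −Q_out · (m/V).
Separate: dm/m = −Q_out dt/V(t) ⇒ ln(m/m₀) = −(Q_out/(Q_in−Q_out)) ln(V/V₀).
m = m₀ (V₀/V)^(Q_out/(Q_in−Q_out)) = 52.0 × (3.13/6.9543)^(0.89520) = 25.447 g.

25.4 g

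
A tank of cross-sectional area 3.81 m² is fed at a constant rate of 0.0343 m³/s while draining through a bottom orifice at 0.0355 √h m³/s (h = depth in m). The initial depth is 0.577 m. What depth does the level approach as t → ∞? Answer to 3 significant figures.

Mass balance (ρ constant): A dh/dt = Q_in − 0.0355 √h. At steady state dh/dt = 0:
Q_in = 0.0355 √h_ss ⇒ √h_ss = 0.0343/0.0355 = 0.96620.
h_ss = 0.96620² = 0.93354 m. (Since h₀ = 0.577 m < h_ss, the level will rise toward this value.)

0.934 m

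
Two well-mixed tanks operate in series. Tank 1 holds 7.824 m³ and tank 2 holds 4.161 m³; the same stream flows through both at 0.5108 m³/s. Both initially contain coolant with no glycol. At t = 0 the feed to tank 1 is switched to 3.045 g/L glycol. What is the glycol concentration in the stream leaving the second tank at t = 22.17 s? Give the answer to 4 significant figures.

Time constants: τᵢ = Vᵢ/Q for each well-mixed tank.
τ₁ = 7.824/0.5108 = 15.3171 s; τ₂ = 4.161/0.5108 = 8.14605 s.
Solving the cascade with C₁(0)=C₂(0)=0 gives C₂(t) = C_in[1 − (τ₁ e^(−t/τ₁) − τ₂ e^(−t/τ₂))/(τ₁ − τ₂)].
At t = 22.17: e^(−t/τ₁) = 0.235182, e^(−t/τ₂) = 0.0657717.
C₂ = 3.045·[1 − (15.3171·0.235182 − 8.14605·0.0657717)/(7.17110)] = 3.045·0.572376 = 1.74289 g/L.

1.743 g/L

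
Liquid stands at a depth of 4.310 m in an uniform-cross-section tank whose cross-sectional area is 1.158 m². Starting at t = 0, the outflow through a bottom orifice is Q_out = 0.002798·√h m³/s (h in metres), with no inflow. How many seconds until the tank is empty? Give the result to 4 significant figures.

A dh/dt = −Q_out = −0.002798 √h.
∫ h^(−1/2) dh = −(0.002798/A) ∫ dt, giving 2√h = 2√h₀ − (0.002798/A) t.
Tank is empty when √h = 0: t_empty = 2A√h₀/0.002798.
t_empty = 2·1.158·√4.310/0.002798 = 2.31600·2.07605/0.002798 = 1718.42 s.

1718 s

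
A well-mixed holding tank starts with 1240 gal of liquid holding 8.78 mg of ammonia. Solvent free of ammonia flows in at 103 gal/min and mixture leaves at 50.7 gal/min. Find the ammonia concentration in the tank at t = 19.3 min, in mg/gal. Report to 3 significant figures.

Total volume: dV/dt = Q_in − Q_out = 52.300 gal/min, so V(t) = 1240 + 52.300 t and V(19.3) = 2249.4 gal.
Solute balance: dm/dt = 0 − Q_out C = −Q_out m/V(t).
Separate: dm/m = −Q_out dt/V(t) ⇒ ln(m/m₀) = −(Q_out/(Q_in−Q_out)) ln(V/V₀).
m = m₀ (V₀/V)^(Q_out/(Q_in−Q_out)) = 8.78 × (1240/2249.4)^(0.96941) = 4.9291 mg.
C = m/V = 4.9291/2249.4 = 0.0021913 mg/gal.

0.00219 mg/gal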